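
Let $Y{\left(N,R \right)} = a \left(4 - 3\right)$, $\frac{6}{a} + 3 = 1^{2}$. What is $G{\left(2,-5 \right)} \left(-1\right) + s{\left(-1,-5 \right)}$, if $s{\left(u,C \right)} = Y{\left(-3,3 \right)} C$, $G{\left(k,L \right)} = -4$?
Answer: $19$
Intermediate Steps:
$a = -3$ ($a = \frac{6}{-3 + 1^{2}} = \frac{6}{-3 + 1} = \frac{6}{-2} = 6 \left(- \frac{1}{2}\right) = -3$)
$Y{\left(N,R \right)} = -3$ ($Y{\left(N,R \right)} = - 3 \left(4 - 3\right) = \left(-3\right) 1 = -3$)
$s{\left(u,C \right)} = - 3 C$
$G{\left(2,-5 \right)} \left(-1\right) + s{\left(-1,-5 \right)} = \left(-4\right) \left(-1\right) - -15 = 4 + 15 = 19$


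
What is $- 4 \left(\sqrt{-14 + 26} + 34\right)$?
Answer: $-136 - 8 \sqrt{3} \approx -149.86$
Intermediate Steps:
$- 4 \left(\sqrt{-14 + 26} + 34\right) = - 4 \left(\sqrt{12} + 34\right) = - 4 \left(2 \sqrt{3} + 34\right) = - 4 \left(34 + 2 \sqrt{3}\right) = -136 - 8 \sqrt{3}$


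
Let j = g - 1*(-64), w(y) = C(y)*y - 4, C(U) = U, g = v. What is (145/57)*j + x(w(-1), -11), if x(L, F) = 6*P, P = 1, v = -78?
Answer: -1688/57 ≈ -29.614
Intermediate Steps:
g = -78
w(y) = -4 + y² (w(y) = y*y - 4 = y² - 4 = -4 + y²)
x(L, F) = 6 (x(L, F) = 6*1 = 6)
j = -14 (j = -78 - 1*(-64) = -78 + 64 = -14)
(145/57)*j + x(w(-1), -11) = (145/57)*(-14) + 6 = -2030/57 + 6 = -1688/57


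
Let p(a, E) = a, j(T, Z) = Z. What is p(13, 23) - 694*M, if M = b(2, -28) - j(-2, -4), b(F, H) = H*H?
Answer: -546859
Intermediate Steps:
b(F, H) = H**2
M = 788 (M = (-28)**2 - 1*(-4) = 784 + 4 = 788)
p(13, 23) - 694*M = 13 - 694*788 = 13 - 546872 = -546859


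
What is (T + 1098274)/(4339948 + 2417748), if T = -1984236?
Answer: -40271/307168 ≈ -0.13110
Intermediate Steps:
(T + 1098274)/(4339948 + 2417748) = (-1984236 + 1098274)/(4339948 + 2417748) = -885962/6757696 = -885962*1/6757696 = -40271/307168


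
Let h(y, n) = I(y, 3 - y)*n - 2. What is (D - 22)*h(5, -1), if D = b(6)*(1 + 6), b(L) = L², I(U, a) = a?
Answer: 0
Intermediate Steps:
h(y, n) = -2 + n*(3 - y) (h(y, n) = (3 - y)*n - 2 = n*(3 - y) - 2 = -2 + n*(3 - y))
D = 252 (D = 6²*(1 + 6) = 36*7 = 252)
(D - 22)*h(5, -1) = (252 - 22)*(-2 - 1*(-1)*(-3 + 5)) = 230*(-2 - 1*(-1)*2) = 230*(-2 + 2) = 230*0 = 0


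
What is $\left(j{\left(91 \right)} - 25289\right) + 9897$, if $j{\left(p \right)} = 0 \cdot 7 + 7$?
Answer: $-15385$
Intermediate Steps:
$j{\left(p \right)} = 7$ ($j{\left(p \right)} = 0 + 7 = 7$)
$\left(j{\left(91 \right)} - 25289\right) + 9897 = \left(7 - 25289\right) + 9897 = -25282 + 9897 = -15385$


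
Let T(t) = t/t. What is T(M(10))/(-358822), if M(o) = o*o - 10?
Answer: -1/358822 ≈ -2.7869e-6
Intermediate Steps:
M(o) = -10 + o² (M(o) = o² - 10 = -10 + o²)
T(t) = 1
T(M(10))/(-358822) = 1/(-358822) = 1*(-1/358822) = -1/358822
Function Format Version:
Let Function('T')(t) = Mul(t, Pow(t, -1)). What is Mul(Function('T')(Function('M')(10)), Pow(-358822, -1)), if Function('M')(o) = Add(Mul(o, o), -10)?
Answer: Rational(-1, 358822) ≈ -2.7869e-6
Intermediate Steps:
Function('M')(o) = Add(-10, Pow(o, 2)) (Function('M')(o) = Add(Pow(o, 2), -10) = Add(-10, Pow(o, 2)))
Function('T')(t) = 1
Mul(Function('T')(Function('M')(10)), Pow(-358822, -1)) = Mul(1, Pow(-358822, -1)) = Mul(1, Rational(-1, 358822)) = Rational(-1, 358822)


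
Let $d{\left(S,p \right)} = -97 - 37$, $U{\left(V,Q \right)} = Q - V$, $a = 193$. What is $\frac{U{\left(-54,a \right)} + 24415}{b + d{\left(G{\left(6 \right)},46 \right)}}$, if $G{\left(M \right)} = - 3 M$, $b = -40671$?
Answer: $- \frac{24662}{40805} \approx -0.60439$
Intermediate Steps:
$d{\left(S,p \right)} = -134$
$\frac{U{\left(-54,a \right)} + 24415}{b + d{\left(G{\left(6 \right)},46 \right)}} = \frac{\left(193 - -54\right) + 24415}{-40671 - 134} = \frac{\left(193 + 54\right) + 24415}{-40805} = \left(247 + 24415\right) \left(- \frac{1}{40805}\right) = 24662 \left(- \frac{1}{40805}\right) = - \frac{24662}{40805}$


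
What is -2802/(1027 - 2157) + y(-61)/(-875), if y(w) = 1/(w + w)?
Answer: 29911463/12062750 ≈ 2.4797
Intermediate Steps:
y(w) = 1/(2*w)
-2802/(1027 - 2157) + y(-61)/(-875) = -2802/(1027 - 2157) + ((1/2)/(-61))/(-875) = -2802/(-1130) + ((1/2)*(-1/61))*(-1/875) = -2802*(-1/1130) - 1/122*(-1/875) = 1401/565 + 1/106750 = 29911463/12062750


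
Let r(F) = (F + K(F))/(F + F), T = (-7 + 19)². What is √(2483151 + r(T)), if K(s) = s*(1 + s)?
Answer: 62*√646 ≈ 1575.8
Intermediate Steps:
T = 144 (T = 12² = 144)
r(F) = (F + F*(1 + F))/(2*F) (r(F) = (F + F*(1 + F))/(F + F) = (F + F*(1 + F))/((2*F)) = (F + F*(1 + F))*(1/(2*F)) = (F + F*(1 + F))/(2*F))
√(2483151 + r(T)) = √(2483151 + (1 + (½)*144)) = √(2483151 + (1 + 72)) = √(2483151 + 73) = √2483224 = 62*√646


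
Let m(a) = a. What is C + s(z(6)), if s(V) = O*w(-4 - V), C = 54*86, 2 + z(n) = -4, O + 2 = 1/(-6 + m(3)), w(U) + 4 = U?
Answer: 13946/3 ≈ 4648.7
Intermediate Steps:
w(U) = -4 + U
O = -7/3 (O = -2 + 1/(-6 + 3) = -2 + 1/(-3) = -2 - ⅓ = -7/3 ≈ -2.3333)
z(n) = -6 (z(n) = -2 - 4 = -6)
C = 4644
s(V) = 56/3 + 7*V/3 (s(V) = -7*(-4 + (-4 - V))/3 = -7*(-8 - V)/3 = 56/3 + 7*V/3)
C + s(z(6)) = 4644 + (56/3 + (7/3)*(-6)) = 4644 + (56/3 - 14) = 4644 + 14/3 = 13946/3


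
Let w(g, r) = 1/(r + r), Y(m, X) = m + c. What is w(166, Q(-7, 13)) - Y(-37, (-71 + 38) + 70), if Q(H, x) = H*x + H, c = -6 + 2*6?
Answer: 6075/196 ≈ 30.995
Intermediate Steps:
c = 6 (c = -6 + 12 = 6)
Q(H, x) = H + H*x
Y(m, X) = 6 + m (Y(m, X) = m + 6 = 6 + m)
w(g, r) = 1/(2*r)
w(166, Q(-7, 13)) - Y(-37, (-71 + 38) + 70) = 1/(2*((-7*(1 + 13)))) - (6 - 37) = 1/(2*((-7*14))) - 1*(-31) = (½)/(-98) + 31 = (½)*(-1/98) + 31 = -1/196 + 31 = 6075/196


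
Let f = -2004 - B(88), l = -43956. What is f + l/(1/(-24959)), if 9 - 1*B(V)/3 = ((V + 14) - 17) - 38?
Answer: 1097095914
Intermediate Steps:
B(V) = 150 - 3*V (B(V) = 27 - 3*(((V + 14) - 17) - 38) = 27 - 3*(((14 + V) - 17) - 38) = 27 - 3*((-3 + V) - 38) = 27 - 3*(-41 + V) = 27 + (123 - 3*V) = 150 - 3*V)
f = -1890 (f = -2004 - (150 - 3*88) = -2004 - (150 - 264) = -2004 - 1*(-114) = -2004 + 114 = -1890)
f + l/(1/(-24959)) = -1890 - 43956/(1/(-24959)) = -1890 - 43956/(-1/24959) = -1890 - 43956*(-24959) = -1890 + 1097097804 = 1097095914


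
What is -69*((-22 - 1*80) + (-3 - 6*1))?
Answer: 7659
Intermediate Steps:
-69*((-22 - 1*80) + (-3 - 6*1)) = -69*((-22 - 80) + (-3 - 6)) = -69*(-102 - 9) = -69*(-111) = 7659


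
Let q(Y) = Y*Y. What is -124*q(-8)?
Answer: -7936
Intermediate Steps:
q(Y) = Y²
-124*q(-8) = -124*(-8)² = -124*64 = -7936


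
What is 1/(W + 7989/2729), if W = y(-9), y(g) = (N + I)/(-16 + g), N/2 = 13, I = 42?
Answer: 68225/14153 ≈ 4.8205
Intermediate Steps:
N = 26 (N = 2*13 = 26)
y(g) = 68/(-16 + g) (y(g) = (26 + 42)/(-16 + g) = 68/(-16 + g))
W = -68/25 (W = 68/(-16 - 9) = 68/(-25) = 68*(-1/25) = -68/25 ≈ -2.7200)
1/(W + 7989/2729) = 1/(-68/25 + 7989/2729) = 1/(14153/68225) = 68225/14153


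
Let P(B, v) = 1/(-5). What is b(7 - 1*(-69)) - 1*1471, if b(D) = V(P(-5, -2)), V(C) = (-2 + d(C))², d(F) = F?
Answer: -36654/25 ≈ -1466.2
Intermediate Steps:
P(B, v) = -⅕
V(C) = (-2 + C)²
b(D) = 121/25 (b(D) = (-2 - ⅕)² = (-11/5)² = 121/25)
b(7 - 1*(-69)) - 1*1471 = 121/25 - 1*1471 = 121/25 - 1471 = -36654/25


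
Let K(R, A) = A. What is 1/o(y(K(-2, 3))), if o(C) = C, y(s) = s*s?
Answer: 1/9 ≈ 0.11111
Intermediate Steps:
y(s) = s**2
1/o(y(K(-2, 3))) = 1/(3**2) = 1/9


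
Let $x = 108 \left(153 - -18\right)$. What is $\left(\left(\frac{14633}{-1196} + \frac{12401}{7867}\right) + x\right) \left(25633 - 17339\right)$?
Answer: $\frac{55398774517559}{361882} \approx 1.5309 \cdot 10^{8}$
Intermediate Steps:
$x = 18468$ ($x = 108 \left(153 + 18\right) = 108 \cdot 171 = 18468$)
$\left(\left(\frac{14633}{-1196} + \frac{12401}{7867}\right) + x\right) \left(25633 - 17339\right) = \left(\left(\frac{14633}{-1196} + \frac{12401}{7867}\right) + 18468\right) \left(25633 - 17339\right) = \left(\left(14633 \left(- \frac{1}{1196}\right) + 12401 \cdot \frac{1}{7867}\right) + 18468\right) 8294 = \left(\left(- \frac{14633}{1196} + \frac{12401}{7867}\right) + 18468\right) 8294 = \left(- \frac{100286215}{9408932} + 18468\right) 8294 = \frac{173663869961}{9408932} \cdot 8294 = \frac{55398774517559}{361882}$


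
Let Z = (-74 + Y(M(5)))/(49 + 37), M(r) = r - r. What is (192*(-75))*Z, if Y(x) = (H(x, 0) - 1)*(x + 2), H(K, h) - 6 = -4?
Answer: 518400/43 ≈ 12056.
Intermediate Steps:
M(r) = 0
H(K, h) = 2 (H(K, h) = 6 - 4 = 2)
Y(x) = 2 + x (Y(x) = (2 - 1)*(x + 2) = 1*(2 + x) = 2 + x)
Z = -36/43 (Z = (-74 + (2 + 0))/(49 + 37) = (-74 + 2)/86 = -72*1/86 = -36/43 ≈ -0.83721)
(192*(-75))*Z = (192*(-75))*(-36/43) = -14400*(-36/43) = 518400/43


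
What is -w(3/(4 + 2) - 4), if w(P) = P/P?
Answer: -1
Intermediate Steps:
w(P) = 1
-w(3/(4 + 2) - 4) = -1*1 = -1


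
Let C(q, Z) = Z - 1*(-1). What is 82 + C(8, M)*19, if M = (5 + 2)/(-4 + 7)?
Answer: 436/3 ≈ 145.33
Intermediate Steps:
M = 7/3 ≈ 2.3333
C(q, Z) = 1 + Z (C(q, Z) = Z + 1 = 1 + Z)
82 + C(8, M)*19 = 82 + (1 + 7/3)*19 = 82 + (10/3)*19 = 82 + 190/3 = 436/3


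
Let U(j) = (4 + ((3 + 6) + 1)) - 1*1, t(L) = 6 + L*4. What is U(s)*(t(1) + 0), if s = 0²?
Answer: 130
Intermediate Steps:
t(L) = 6 + 4*L
s = 0
U(j) = 13 (U(j) = (4 + (9 + 1)) - 1 = (4 + 10) - 1 = 14 - 1 = 13)
U(s)*(t(1) + 0) = 13*((6 + 4*1) + 0) = 13*((6 + 4) + 0) = 13*(10 + 0) = 13*10 = 130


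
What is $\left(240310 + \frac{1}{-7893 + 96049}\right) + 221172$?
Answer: $\frac{40682407193}{88156} \approx 4.6148 \cdot 10^{5}$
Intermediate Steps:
$\left(240310 + \frac{1}{-7893 + 96049}\right) + 221172 = \left(240310 + \frac{1}{88156}\right) + 221172 = \frac{21184768361}{88156} + 221172 = \frac{40682407193}{88156}$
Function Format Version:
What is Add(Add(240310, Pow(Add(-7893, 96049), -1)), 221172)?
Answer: Rational(40682407193, 88156) ≈ 4.6148e+5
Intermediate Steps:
Add(Add(240310, Pow(Add(-7893, 96049), -1)), 221172) = Add(Add(240310, Pow(88156, -1)), 221172) = Add(Add(240310, Rational(1, 88156)), 221172) = Add(Rational(21184768361, 88156), 221172) = Rational(40682407193, 88156)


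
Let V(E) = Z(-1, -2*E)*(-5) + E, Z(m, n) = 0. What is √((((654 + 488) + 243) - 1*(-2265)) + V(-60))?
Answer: √3590 ≈ 59.917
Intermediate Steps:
V(E) = E (V(E) = 0*(-5) + E = 0 + E = E)
√((((654 + 488) + 243) - 1*(-2265)) + V(-60)) = √((((654 + 488) + 243) - 1*(-2265)) - 60) = √(((1142 + 243) + 2265) - 60) = √((1385 + 2265) - 60) = √(3650 - 60) = √3590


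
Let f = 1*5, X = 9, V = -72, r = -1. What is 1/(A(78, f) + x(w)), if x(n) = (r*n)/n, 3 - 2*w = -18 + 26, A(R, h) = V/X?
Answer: -1/9 ≈ -0.11111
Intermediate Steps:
f = 5
A(R, h) = -8 (A(R, h) = -72/9 = -72*1/9 = -8)
w = -5/2 (w = 3/2 - (-18 + 26)/2 = 3/2 - 1/2*8 = 3/2 - 4 = -5/2 ≈ -2.5000)
x(n) = -1 (x(n) = (-n)/n = -1)
1/(A(78, f) + x(w)) = 1/(-8 - 1) = 1/(-9) = -1/9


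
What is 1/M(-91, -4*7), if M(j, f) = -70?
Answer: -1/70 ≈ -0.014286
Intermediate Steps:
1/M(-91, -4*7) = 1/(-70) = -1/70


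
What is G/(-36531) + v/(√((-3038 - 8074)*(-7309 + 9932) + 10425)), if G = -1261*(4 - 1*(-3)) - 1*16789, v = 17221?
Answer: 25616/36531 - 1013*I*√29136351/1713903 ≈ 0.70121 - 3.1904*I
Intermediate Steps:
G = -25616 (G = -1261*(4 + 3) - 16789 = -1261*7 - 16789 = -8827 - 16789 = -25616)
G/(-36531) + v/(√((-3038 - 8074)*(-7309 + 9932) + 10425)) = -25616/(-36531) + 17221/(√((-3038 - 8074)*(-7309 + 9932) + 10425)) = -25616*(-1/36531) + 17221/(√(-11112*2623 + 10425)) = 25616/36531 + 17221/(√(-29146776 + 10425)) = 25616/36531 + 17221/(√(-29136351)) = 25616/36531 + 17221/((I*√29136351)) = 25616/36531 + 17221*(-I*√29136351/29136351) = 25616/36531 - 1013*I*√29136351/1713903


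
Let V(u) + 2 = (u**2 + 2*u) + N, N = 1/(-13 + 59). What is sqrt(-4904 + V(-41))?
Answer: I*sqrt(6997566)/46 ≈ 57.506*I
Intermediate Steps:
N = 1/46 ≈ 0.021739
V(u) = -91/46 + u**2 + 2*u (V(u) = -2 + ((u**2 + 2*u) + 1/46) = -2 + (1/46 + u**2 + 2*u) = -91/46 + u**2 + 2*u)
sqrt(-4904 + V(-41)) = sqrt(-4904 + (-91/46 + (-41)**2 + 2*(-41))) = sqrt(-4904 + (-91/46 + 1681 - 82)) = sqrt(-4904 + 73463/46) = sqrt(-152121/46) = I*sqrt(6997566)/46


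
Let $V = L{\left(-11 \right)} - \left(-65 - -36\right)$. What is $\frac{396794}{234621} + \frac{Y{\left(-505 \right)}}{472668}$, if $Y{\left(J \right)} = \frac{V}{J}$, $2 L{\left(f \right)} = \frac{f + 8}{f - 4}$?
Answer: $\frac{315712218334963}{186678028693800} \approx 1.6912$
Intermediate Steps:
$L{\left(f \right)} = \frac{8 + f}{2 \left(-4 + f\right)}$ ($L{\left(f \right)} = \frac{\left(f + 8\right) \frac{1}{f - 4}}{2} = \frac{\left(8 + f\right) \frac{1}{-4 + f}}{2} = \frac{\frac{1}{-4 + f} \left(8 + f\right)}{2} = \frac{8 + f}{2 \left(-4 + f\right)}$)
$V = \frac{291}{10}$ ($V = \frac{8 - 11}{2 \left(-4 - 11\right)} - \left(-65 - -36\right) = \frac{1}{2} \frac{1}{-15} \left(-3\right) - \left(-65 + 36\right) = \frac{1}{2} \left(- \frac{1}{15}\right) \left(-3\right) - -29 = \frac{1}{10} + 29 = \frac{291}{10} \approx 29.1$)
$Y{\left(J \right)} = \frac{291}{10 J}$
$\frac{396794}{234621} + \frac{Y{\left(-505 \right)}}{472668} = \frac{396794}{234621} + \frac{\frac{291}{10} \frac{1}{-505}}{472668} = 396794 \cdot \frac{1}{234621} + \frac{291}{10} \left(- \frac{1}{505}\right) \frac{1}{472668} = \frac{396794}{234621} - \frac{97}{795657800} = \frac{315712218334963}{186678028693800}$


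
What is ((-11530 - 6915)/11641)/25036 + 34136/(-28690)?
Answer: -710661726099/597252181460 ≈ -1.1899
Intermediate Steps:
((-11530 - 6915)/11641)/25036 + 34136/(-28690) = -18445*1/11641*(1/25036) + 34136*(-1/28690) = -2635/1663*1/25036 - 17068/14345 = -2635/41634868 - 17068/14345 = -710661726099/597252181460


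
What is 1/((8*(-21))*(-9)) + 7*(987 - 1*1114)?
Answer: -1344167/1512 ≈ -889.00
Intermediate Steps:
1/((8*(-21))*(-9)) + 7*(987 - 1*1114) = 1/(-168*(-9)) + 7*(987 - 1114) = 1/1512 + 7*(-127) = 1/1512 - 889 = -1344167/1512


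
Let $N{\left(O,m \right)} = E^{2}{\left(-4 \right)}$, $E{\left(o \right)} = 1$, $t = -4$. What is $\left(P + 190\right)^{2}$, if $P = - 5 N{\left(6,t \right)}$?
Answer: $34225$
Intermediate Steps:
$N{\left(O,m \right)} = 1$ ($N{\left(O,m \right)} = 1^{2} = 1$)
$P = -5$ ($P = \left(-5\right) 1 = -5$)
$\left(P + 190\right)^{2} = \left(-5 + 190\right)^{2} = 185^{2} = 34225$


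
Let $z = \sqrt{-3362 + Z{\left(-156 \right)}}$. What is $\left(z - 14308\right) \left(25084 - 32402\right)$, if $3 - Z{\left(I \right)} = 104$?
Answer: $104705944 - 7318 i \sqrt{3463} \approx 1.0471 \cdot 10^{8} - 4.3064 \cdot 10^{5} i$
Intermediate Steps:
$Z{\left(I \right)} = -101$ ($Z{\left(I \right)} = 3 - 104 = -101$)
$z = i \sqrt{3463}$ ($z = \sqrt{-3362 - 101} = \sqrt{-3463} = i \sqrt{3463} \approx 58.847 i$)
$\left(z - 14308\right) \left(25084 - 32402\right) = \left(i \sqrt{3463} - 14308\right) \left(25084 - 32402\right) = \left(i \sqrt{3463} - 14308\right) \left(-7318\right) = \left(-14308 + i \sqrt{3463}\right) \left(-7318\right) = 104705944 - 7318 i \sqrt{3463}$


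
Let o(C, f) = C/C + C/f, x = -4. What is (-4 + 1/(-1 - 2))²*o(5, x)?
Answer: -169/36 ≈ -4.6944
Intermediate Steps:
o(C, f) = 1 + C/f
(-4 + 1/(-1 - 2))²*o(5, x) = (-4 + 1/(-1 - 2))²*((5 - 4)/(-4)) = (-4 + 1/(-3))²*(-¼*1) = (-4 - ⅓)²*(-¼) = (-13/3)²*(-¼) = (169/9)*(-¼) = -169/36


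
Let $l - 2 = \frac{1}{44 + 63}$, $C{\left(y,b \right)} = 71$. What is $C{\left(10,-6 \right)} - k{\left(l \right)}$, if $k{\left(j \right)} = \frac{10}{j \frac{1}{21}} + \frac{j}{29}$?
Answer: $- \frac{4480668}{133429} \approx -33.581$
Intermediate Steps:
$l = \frac{215}{107}$ ($l = 2 + \frac{1}{44 + 63} = 2 + \frac{1}{107} = \frac{215}{107} \approx 2.0093$)
$k{\left(j \right)} = \frac{210}{j} + \frac{j}{29}$ ($k{\left(j \right)} = \frac{10}{j \frac{1}{21}} + j \frac{1}{29} = \frac{10}{\frac{1}{21} j} + \frac{j}{29} = 10 \frac{21}{j} + \frac{j}{29} = \frac{210}{j} + \frac{j}{29}$)
$C{\left(10,-6 \right)} - k{\left(l \right)} = 71 - \left(\frac{210}{\frac{215}{107}} + \frac{1}{29} \cdot \frac{215}{107}\right) = 71 - \left(210 \cdot \frac{107}{215} + \frac{215}{3103}\right) = 71 - \left(\frac{4494}{43} + \frac{215}{3103}\right) = 71 - \frac{13954127}{133429} = - \frac{4480668}{133429}$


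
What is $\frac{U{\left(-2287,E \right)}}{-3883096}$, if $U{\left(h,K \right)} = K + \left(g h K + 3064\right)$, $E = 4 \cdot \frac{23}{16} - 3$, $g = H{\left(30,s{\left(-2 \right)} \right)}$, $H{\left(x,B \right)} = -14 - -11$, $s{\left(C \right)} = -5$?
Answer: $- \frac{6267}{1109456} \approx -0.0056487$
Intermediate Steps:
$H{\left(x,B \right)} = -3$ ($H{\left(x,B \right)} = -14 + 11 = -3$)
$g = -3$
$E = \frac{11}{4}$ ($E = 4 \cdot 23 \cdot \frac{1}{16} - 3 = 4 \cdot \frac{23}{16} - 3 = \frac{23}{4} - 3 = \frac{11}{4} \approx 2.75$)
$U{\left(h,K \right)} = 3064 + K - 3 K h$ ($U{\left(h,K \right)} = K + \left(- 3 h K + 3064\right) = K - \left(-3064 + 3 K h\right) = 3064 + K - 3 K h$)
$\frac{U{\left(-2287,E \right)}}{-3883096} = \frac{3064 + \frac{11}{4} - \frac{33}{4} \left(-2287\right)}{-3883096} = \left(3064 + \frac{11}{4} + \frac{75471}{4}\right) \left(- \frac{1}{3883096}\right) = \frac{43869}{2} \left(- \frac{1}{3883096}\right) = - \frac{6267}{1109456}$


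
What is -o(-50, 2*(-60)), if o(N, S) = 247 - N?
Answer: -297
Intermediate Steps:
-o(-50, 2*(-60)) = -(247 - 1*(-50)) = -(247 + 50) = -1*297 = -297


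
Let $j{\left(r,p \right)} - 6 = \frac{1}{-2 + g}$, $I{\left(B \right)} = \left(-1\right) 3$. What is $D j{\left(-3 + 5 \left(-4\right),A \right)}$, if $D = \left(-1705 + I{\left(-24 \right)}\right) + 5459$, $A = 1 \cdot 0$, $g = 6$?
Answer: $\frac{93775}{4} \approx 23444.0$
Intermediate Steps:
$I{\left(B \right)} = -3$
$A = 0$
$j{\left(r,p \right)} = \frac{25}{4}$ ($j{\left(r,p \right)} = 6 + \frac{1}{-2 + 6} = 6 + \frac{1}{4} = \frac{25}{4}$)
$D = 3751$ ($D = \left(-1705 - 3\right) + 5459 = -1708 + 5459 = 3751$)
$D j{\left(-3 + 5 \left(-4\right),A \right)} = 3751 \cdot \frac{25}{4} = \frac{93775}{4}$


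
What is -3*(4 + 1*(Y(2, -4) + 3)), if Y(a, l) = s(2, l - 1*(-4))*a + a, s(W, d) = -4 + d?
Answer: -3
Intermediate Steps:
Y(a, l) = a + a*l (Y(a, l) = (-4 + (l - 1*(-4)))*a + a = (-4 + (l + 4))*a + a = (-4 + (4 + l))*a + a = l*a + a = a*l + a = a + a*l)
-3*(4 + 1*(Y(2, -4) + 3)) = -3*(4 + 1*(2*(1 - 4) + 3)) = -3*(4 + 1*(2*(-3) + 3)) = -3*(4 + 1*(-6 + 3)) = -3*(4 + 1*(-3)) = -3*(4 - 3) = -3*1 = -3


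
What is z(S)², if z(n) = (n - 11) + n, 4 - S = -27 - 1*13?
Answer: 5929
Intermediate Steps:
S = 44 (S = 4 - (-27 - 1*13) = 4 - (-27 - 13) = 4 - 1*(-40) = 4 + 40 = 44)
z(n) = -11 + 2*n (z(n) = (-11 + n) + n = -11 + 2*n)
z(S)² = (-11 + 2*44)² = (-11 + 88)² = 77² = 5929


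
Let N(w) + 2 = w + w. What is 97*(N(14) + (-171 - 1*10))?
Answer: -15035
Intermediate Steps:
N(w) = -2 + 2*w (N(w) = -2 + (w + w) = -2 + 2*w)
97*(N(14) + (-171 - 1*10)) = 97*((-2 + 2*14) + (-171 - 1*10)) = 97*((-2 + 28) + (-171 - 10)) = 97*(26 - 181) = 97*(-155) = -15035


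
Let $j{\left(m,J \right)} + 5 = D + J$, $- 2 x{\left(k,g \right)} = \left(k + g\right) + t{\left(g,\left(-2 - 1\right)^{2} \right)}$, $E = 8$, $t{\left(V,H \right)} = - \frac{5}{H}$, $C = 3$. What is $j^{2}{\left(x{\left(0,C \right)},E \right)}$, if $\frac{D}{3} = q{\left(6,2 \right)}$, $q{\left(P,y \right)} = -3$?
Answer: $36$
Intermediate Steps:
$D = -9$ ($D = 3 \left(-3\right) = -9$)
$x{\left(k,g \right)} = \frac{5}{18} - \frac{g}{2} - \frac{k}{2}$ ($x{\left(k,g \right)} = - \frac{\left(k + g\right) - \frac{5}{\left(-2 - 1\right)^{2}}}{2} = - \frac{\left(g + k\right) - \frac{5}{\left(-3\right)^{2}}}{2} = - \frac{\left(g + k\right) - \frac{5}{9}}{2} = - \frac{- \frac{5}{9} + g + k}{2} = \frac{5}{18} - \frac{g}{2} - \frac{k}{2}$)
$j{\left(m,J \right)} = -14 + J$ ($j{\left(m,J \right)} = -5 + \left(-9 + J\right) = -14 + J$)
$j^{2}{\left(x{\left(0,C \right)},E \right)} = \left(-14 + 8\right)^{2} = \left(-6\right)^{2} = 36$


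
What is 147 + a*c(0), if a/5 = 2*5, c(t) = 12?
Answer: 747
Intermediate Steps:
a = 50 (a = 5*(2*5) = 5*10 = 50)
147 + a*c(0) = 147 + 50*12 = 147 + 600 = 747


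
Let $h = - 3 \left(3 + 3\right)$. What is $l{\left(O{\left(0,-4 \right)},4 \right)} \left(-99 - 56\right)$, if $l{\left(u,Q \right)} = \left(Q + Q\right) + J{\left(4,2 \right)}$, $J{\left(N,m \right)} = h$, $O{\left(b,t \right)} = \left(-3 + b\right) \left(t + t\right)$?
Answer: $1550$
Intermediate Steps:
$h = -18$ ($h = \left(-3\right) 6 = -18$)
$O{\left(b,t \right)} = 2 t \left(-3 + b\right)$ ($O{\left(b,t \right)} = \left(-3 + b\right) 2 t = 2 t \left(-3 + b\right)$)
$J{\left(N,m \right)} = -18$
$l{\left(u,Q \right)} = -18 + 2 Q$ ($l{\left(u,Q \right)} = \left(Q + Q\right) - 18 = 2 Q - 18 = -18 + 2 Q$)
$l{\left(O{\left(0,-4 \right)},4 \right)} \left(-99 - 56\right) = \left(-18 + 2 \cdot 4\right) \left(-99 - 56\right) = \left(-18 + 8\right) \left(-155\right) = \left(-10\right) \left(-155\right) = 1550$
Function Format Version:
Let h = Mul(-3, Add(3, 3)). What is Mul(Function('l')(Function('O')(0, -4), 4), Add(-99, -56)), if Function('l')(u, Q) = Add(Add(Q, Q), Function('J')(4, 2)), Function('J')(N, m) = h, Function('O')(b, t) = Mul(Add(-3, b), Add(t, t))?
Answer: 1550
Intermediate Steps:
h = -18 (h = Mul(-3, 6) = -18)
Function('O')(b, t) = Mul(2, t, Add(-3, b)) (Function('O')(b, t) = Mul(Add(-3, b), Mul(2, t)) = Mul(2, t, Add(-3, b)))
Function('J')(N, m) = -18
Function('l')(u, Q) = Add(-18, Mul(2, Q)) (Function('l')(u, Q) = Add(Add(Q, Q), -18) = Add(Mul(2, Q), -18) = Add(-18, Mul(2, Q)))
Mul(Function('l')(Function('O')(0, -4), 4), Add(-99, -56)) = Mul(Add(-18, Mul(2, 4)), Add(-99, -56)) = Mul(Add(-18, 8), -155) = Mul(-10, -155) = 1550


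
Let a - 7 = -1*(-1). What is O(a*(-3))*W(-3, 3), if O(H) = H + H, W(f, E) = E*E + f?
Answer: -288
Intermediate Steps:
a = 8 (a = 7 - 1*(-1) = 7 + 1 = 8)
W(f, E) = f + E² (W(f, E) = E² + f = f + E²)
O(H) = 2*H
O(a*(-3))*W(-3, 3) = (2*(8*(-3)))*(-3 + 3²) = (2*(-24))*(-3 + 9) = -48*6 = -288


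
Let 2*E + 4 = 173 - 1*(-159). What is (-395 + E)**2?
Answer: 53361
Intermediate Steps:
E = 164 (E = -2 + (173 - 1*(-159))/2 = -2 + (173 + 159)/2 = -2 + (1/2)*332 = -2 + 166 = 164)
(-395 + E)**2 = (-395 + 164)**2 = (-231)**2 = 53361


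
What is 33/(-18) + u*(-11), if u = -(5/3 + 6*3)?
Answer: 429/2 ≈ 214.50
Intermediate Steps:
u = -59/3 (u = -(5*(1/3) + 18) = -(5/3 + 18) = -1*59/3 = -59/3 ≈ -19.667)
33/(-18) + u*(-11) = 33/(-18) - 59/3*(-11) = 33*(-1/18) + 649/3 = -11/6 + 649/3 = 429/2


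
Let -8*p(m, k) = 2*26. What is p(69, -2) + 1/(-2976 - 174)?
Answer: -10238/1575 ≈ -6.5003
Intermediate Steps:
p(m, k) = -13/2 (p(m, k) = -26/4 = -⅛*52 = -13/2)
p(69, -2) + 1/(-2976 - 174) = -13/2 + 1/(-2976 - 174) = -13/2 + 1/(-3150) = -13/2 - 1/3150 = -10238/1575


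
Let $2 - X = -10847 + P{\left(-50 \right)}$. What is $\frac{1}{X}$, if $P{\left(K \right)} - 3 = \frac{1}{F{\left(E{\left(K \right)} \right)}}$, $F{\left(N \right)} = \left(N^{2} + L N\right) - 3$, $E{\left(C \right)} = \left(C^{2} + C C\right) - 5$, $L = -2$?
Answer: $\frac{24940032}{270499587071} \approx 9.22 \cdot 10^{-5}$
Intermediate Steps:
$E{\left(C \right)} = -5 + 2 C^{2}$ ($E{\left(C \right)} = \left(C^{2} + C^{2}\right) - 5 = 2 C^{2} - 5 = -5 + 2 C^{2}$)
$F{\left(N \right)} = -3 + N^{2} - 2 N$ ($F{\left(N \right)} = \left(N^{2} - 2 N\right) - 3 = -3 + N^{2} - 2 N$)
$P{\left(K \right)} = 3 + \frac{1}{7 + \left(-5 + 2 K^{2}\right)^{2} - 4 K^{2}}$ ($P{\left(K \right)} = 3 + \frac{1}{-3 + \left(-5 + 2 K^{2}\right)^{2} - 2 \left(-5 + 2 K^{2}\right)} = 3 + \frac{1}{-3 + \left(-5 + 2 K^{2}\right)^{2} - \left(-10 + 4 K^{2}\right)} = 3 + \frac{1}{7 + \left(-5 + 2 K^{2}\right)^{2} - 4 K^{2}}$)
$X = \frac{270499587071}{24940032}$ ($X = 2 - \left(-10847 + \frac{97 - 72 \left(-50\right)^{2} + 12 \left(-50\right)^{4}}{4 \left(8 + \left(-50\right)^{4} - 6 \left(-50\right)^{2}\right)}\right) = 2 - \left(-10847 + \frac{97 - 180000 + 12 \cdot 6250000}{4 \left(8 + 6250000 - 15000\right)}\right) = 2 - \left(-10847 + \frac{97 - 180000 + 75000000}{4 \left(8 + 6250000 - 15000\right)}\right) = 2 - \left(-10847 + \frac{1}{4} \cdot \frac{1}{6235008} \cdot 74820097\right) = 2 - \left(-10847 + \frac{74820097}{24940032}\right) = 2 - - \frac{270449707007}{24940032} = 2 + \frac{270449707007}{24940032} = \frac{270499587071}{24940032} \approx 10846.0$)
$\frac{1}{X} = \frac{1}{\frac{270499587071}{24940032}} = \frac{24940032}{270499587071}$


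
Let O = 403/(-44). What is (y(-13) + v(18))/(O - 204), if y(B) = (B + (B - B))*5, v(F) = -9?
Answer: 3256/9379 ≈ 0.34716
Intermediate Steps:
O = -403/44 (O = 403*(-1/44) = -403/44 ≈ -9.1591)
y(B) = 5*B (y(B) = (B + 0)*5 = B*5 = 5*B)
(y(-13) + v(18))/(O - 204) = (5*(-13) - 9)/(-403/44 - 204) = (-65 - 9)/(-9379/44) = -74*(-44/9379) = 3256/9379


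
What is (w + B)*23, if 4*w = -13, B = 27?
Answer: 2185/4 ≈ 546.25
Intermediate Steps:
w = -13/4 (w = (1/4)*(-13) = -13/4 ≈ -3.2500)
(w + B)*23 = (-13/4 + 27)*23 = (95/4)*23 = 2185/4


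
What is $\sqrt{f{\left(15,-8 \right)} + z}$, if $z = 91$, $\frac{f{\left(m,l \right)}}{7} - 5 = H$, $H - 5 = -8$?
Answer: $\sqrt{105} \approx 10.247$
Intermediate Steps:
$H = -3$ ($H = 5 - 8 = -3$)
$f{\left(m,l \right)} = 14$ ($f{\left(m,l \right)} = 35 + 7 \left(-3\right) = 35 - 21 = 14$)
$\sqrt{f{\left(15,-8 \right)} + z} = \sqrt{14 + 91} = \sqrt{105}$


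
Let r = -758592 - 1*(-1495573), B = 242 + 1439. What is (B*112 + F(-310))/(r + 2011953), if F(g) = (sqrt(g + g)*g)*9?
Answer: 94136/1374467 - 2790*I*sqrt(155)/1374467 ≈ 0.068489 - 0.025272*I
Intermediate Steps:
B = 1681
F(g) = 9*sqrt(2)*g**(3/2) (F(g) = (sqrt(2*g)*g)*9 = ((sqrt(2)*sqrt(g))*g)*9 = (sqrt(2)*g**(3/2))*9 = 9*sqrt(2)*g**(3/2))
r = 736981 (r = -758592 + 1495573 = 736981)
(B*112 + F(-310))/(r + 2011953) = (1681*112 + 9*sqrt(2)*(-310)**(3/2))/(736981 + 2011953) = (188272 + 9*sqrt(2)*(-310*I*sqrt(310)))/2748934 = (188272 - 5580*I*sqrt(155))*(1/2748934) = 94136/1374467 - 2790*I*sqrt(155)/1374467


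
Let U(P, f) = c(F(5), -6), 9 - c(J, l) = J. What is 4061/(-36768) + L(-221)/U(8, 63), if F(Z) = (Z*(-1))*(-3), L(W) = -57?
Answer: 345235/36768 ≈ 9.3896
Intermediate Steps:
F(Z) = 3*Z (F(Z) = -Z*(-3) = 3*Z)
c(J, l) = 9 - J
U(P, f) = -6 (U(P, f) = 9 - 3*5 = 9 - 1*15 = 9 - 15 = -6)
4061/(-36768) + L(-221)/U(8, 63) = 4061/(-36768) - 57/(-6) = 4061*(-1/36768) - 57*(-1/6) = -4061/36768 + 19/2 = 345235/36768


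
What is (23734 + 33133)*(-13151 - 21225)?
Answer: -1954859992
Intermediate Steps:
(23734 + 33133)*(-13151 - 21225) = 56867*(-34376) = -1954859992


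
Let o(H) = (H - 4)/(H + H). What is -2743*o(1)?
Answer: 8229/2 ≈ 4114.5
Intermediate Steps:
o(H) = (-4 + H)/(2*H) (o(H) = (-4 + H)/((2*H)) = (-4 + H)*(1/(2*H)) = (-4 + H)/(2*H))
-2743*o(1) = -2743*(-4 + 1)/(2*1) = -2743*(-3)/2 = -2743*(-3/2) = 8229/2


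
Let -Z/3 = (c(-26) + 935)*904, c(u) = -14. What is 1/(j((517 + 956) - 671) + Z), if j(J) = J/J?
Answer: -1/2497751 ≈ -4.0036e-7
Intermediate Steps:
j(J) = 1
Z = -2497752 (Z = -3*(-14 + 935)*904 = -2763*904 = -3*832584 = -2497752)
1/(j((517 + 956) - 671) + Z) = 1/(1 - 2497752) = 1/(-2497751) = -1/2497751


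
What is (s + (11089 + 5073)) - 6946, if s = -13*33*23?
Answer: -651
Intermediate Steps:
s = -9867 (s = -429*23 = -9867)
(s + (11089 + 5073)) - 6946 = (-9867 + (11089 + 5073)) - 6946 = (-9867 + 16162) - 6946 = 6295 - 6946 = -651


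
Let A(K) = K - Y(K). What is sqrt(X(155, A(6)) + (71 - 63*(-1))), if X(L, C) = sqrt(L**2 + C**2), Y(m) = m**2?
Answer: sqrt(134 + 5*sqrt(997)) ≈ 17.084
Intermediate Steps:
A(K) = K - K**2
X(L, C) = sqrt(C**2 + L**2)
sqrt(X(155, A(6)) + (71 - 63*(-1))) = sqrt(sqrt((6*(1 - 1*6))**2 + 155**2) + (71 - 63*(-1))) = sqrt(sqrt((6*(1 - 6))**2 + 24025) + (71 + 63)) = sqrt(sqrt((6*(-5))**2 + 24025) + 134) = sqrt(sqrt((-30)**2 + 24025) + 134) = sqrt(sqrt(900 + 24025) + 134) = sqrt(sqrt(24925) + 134) = sqrt(5*sqrt(997) + 134) = sqrt(134 + 5*sqrt(997))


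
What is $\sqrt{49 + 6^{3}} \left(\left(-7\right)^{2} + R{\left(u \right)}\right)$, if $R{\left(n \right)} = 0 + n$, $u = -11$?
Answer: $38 \sqrt{265} \approx 618.59$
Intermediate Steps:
$R{\left(n \right)} = n$
$\sqrt{49 + 6^{3}} \left(\left(-7\right)^{2} + R{\left(u \right)}\right) = \sqrt{49 + 6^{3}} \left(\left(-7\right)^{2} - 11\right) = \sqrt{49 + 216} \left(49 - 11\right) = \sqrt{265} \cdot 38 = 38 \sqrt{265}$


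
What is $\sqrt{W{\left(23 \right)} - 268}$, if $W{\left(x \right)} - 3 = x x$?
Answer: $2 \sqrt{66} \approx 16.248$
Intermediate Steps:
$W{\left(x \right)} = 3 + x^{2}$ ($W{\left(x \right)} = 3 + x x = 3 + x^{2}$)
$\sqrt{W{\left(23 \right)} - 268} = \sqrt{\left(3 + 23^{2}\right) - 268} = \sqrt{\left(3 + 529\right) - 268} = \sqrt{532 - 268} = \sqrt{264} = 2 \sqrt{66}$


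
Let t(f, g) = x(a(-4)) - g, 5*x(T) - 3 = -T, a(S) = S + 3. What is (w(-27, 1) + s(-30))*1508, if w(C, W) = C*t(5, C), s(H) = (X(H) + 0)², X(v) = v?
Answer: 1126476/5 ≈ 2.2530e+5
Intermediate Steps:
a(S) = 3 + S
x(T) = ⅗ - T/5 (x(T) = ⅗ + (-T)/5 = ⅗ - T/5)
s(H) = H² (s(H) = (H + 0)² = H²)
t(f, g) = ⅘ - g (t(f, g) = (⅗ - (3 - 4)/5) - g = (⅗ - ⅕*(-1)) - g = (⅗ + ⅕) - g = ⅘ - g)
w(C, W) = C*(⅘ - C)
(w(-27, 1) + s(-30))*1508 = ((⅕)*(-27)*(4 - 5*(-27)) + (-30)²)*1508 = ((⅕)*(-27)*(4 + 135) + 900)*1508 = ((⅕)*(-27)*139 + 900)*1508 = (-3753/5 + 900)*1508 = (747/5)*1508 = 1126476/5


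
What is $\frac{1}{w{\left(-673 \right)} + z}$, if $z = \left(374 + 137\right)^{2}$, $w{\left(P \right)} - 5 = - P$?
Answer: $\frac{1}{261799} \approx 3.8197 \cdot 10^{-6}$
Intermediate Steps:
$w{\left(P \right)} = 5 - P$
$z = 261121$ ($z = 511^{2} = 261121$)
$\frac{1}{w{\left(-673 \right)} + z} = \frac{1}{\left(5 - -673\right) + 261121} = \frac{1}{\left(5 + 673\right) + 261121} = \frac{1}{678 + 261121} = \frac{1}{261799}$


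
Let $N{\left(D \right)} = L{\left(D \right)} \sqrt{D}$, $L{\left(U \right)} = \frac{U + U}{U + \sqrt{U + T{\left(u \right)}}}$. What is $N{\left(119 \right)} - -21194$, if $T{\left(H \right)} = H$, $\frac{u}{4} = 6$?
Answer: $21194 - \frac{119 \sqrt{17017}}{7009} + \frac{14161 \sqrt{119}}{7009} \approx 21214.0$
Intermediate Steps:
$u = 24$ ($u = 4 \cdot 6 = 24$)
$L{\left(U \right)} = \frac{2 U}{U + \sqrt{24 + U}}$ ($L{\left(U \right)} = \frac{U + U}{U + \sqrt{U + 24}} = \frac{2 U}{U + \sqrt{24 + U}}$)
$N{\left(D \right)} = \frac{2 D^{\frac{3}{2}}}{D + \sqrt{24 + D}}$ ($N{\left(D \right)} = \frac{2 D}{D + \sqrt{24 + D}} \sqrt{D} = \frac{2 D^{\frac{3}{2}}}{D + \sqrt{24 + D}}$)
$N{\left(119 \right)} - -21194 = \frac{2 \cdot 119^{\frac{3}{2}}}{119 + \sqrt{24 + 119}} - -21194 = \frac{2 \cdot 119 \sqrt{119}}{119 + \sqrt{143}} + 21194 = \frac{238 \sqrt{119}}{119 + \sqrt{143}} + 21194 = 21194 + \frac{238 \sqrt{119}}{119 + \sqrt{143}}$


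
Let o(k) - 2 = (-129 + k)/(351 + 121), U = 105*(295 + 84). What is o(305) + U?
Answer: 2348045/59 ≈ 39797.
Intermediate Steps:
U = 39795 (U = 105*379 = 39795)
o(k) = 815/472 + k/472 (o(k) = 2 + (-129 + k)/(351 + 121) = 2 + (-129 + k)/472 = 2 + (-129 + k)*(1/472) = 2 + (-129/472 + k/472) = 815/472 + k/472)
o(305) + U = (815/472 + (1/472)*305) + 39795 = (815/472 + 305/472) + 39795 = 140/59 + 39795 = 2348045/59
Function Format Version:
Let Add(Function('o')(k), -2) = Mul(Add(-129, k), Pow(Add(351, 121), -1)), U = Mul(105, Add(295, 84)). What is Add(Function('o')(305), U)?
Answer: Rational(2348045, 59) ≈ 39797.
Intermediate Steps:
U = 39795 (U = Mul(105, 379) = 39795)
Function('o')(k) = Add(Rational(815, 472), Mul(Rational(1, 472), k)) (Function('o')(k) = Add(2, Mul(Add(-129, k), Pow(Add(351, 121), -1))) = Add(2, Mul(Add(-129, k), Pow(472, -1))) = Add(2, Mul(Add(-129, k), Rational(1, 472))) = Add(2, Add(Rational(-129, 472), Mul(Rational(1, 472), k))) = Add(Rational(815, 472), Mul(Rational(1, 472), k)))
Add(Function('o')(305), U) = Add(Add(Rational(815, 472), Mul(Rational(1, 472), 305)), 39795) = Add(Add(Rational(815, 472), Rational(305, 472)), 39795) = Add(Rational(140, 59), 39795) = Rational(2348045, 59)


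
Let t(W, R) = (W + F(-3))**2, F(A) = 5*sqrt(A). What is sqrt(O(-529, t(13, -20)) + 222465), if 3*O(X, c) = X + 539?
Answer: sqrt(2002215)/3 ≈ 471.67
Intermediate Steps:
t(W, R) = (W + 5*I*sqrt(3))**2 (t(W, R) = (W + 5*sqrt(-3))**2 = (W + 5*(I*sqrt(3)))**2 = (W + 5*I*sqrt(3))**2)
O(X, c) = 539/3 + X/3 (O(X, c) = (X + 539)/3 = (539 + X)/3 = 539/3 + X/3)
sqrt(O(-529, t(13, -20)) + 222465) = sqrt((539/3 + (1/3)*(-529)) + 222465) = sqrt((539/3 - 529/3) + 222465) = sqrt(10/3 + 222465) = sqrt(667405/3) = sqrt(2002215)/3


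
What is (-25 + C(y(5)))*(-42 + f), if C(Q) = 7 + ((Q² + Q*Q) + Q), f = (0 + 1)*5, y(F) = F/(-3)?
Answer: 4699/9 ≈ 522.11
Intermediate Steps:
y(F) = -F/3 (y(F) = F*(-⅓) = -F/3)
f = 5 (f = 1*5 = 5)
C(Q) = 7 + Q + 2*Q² (C(Q) = 7 + ((Q² + Q²) + Q) = 7 + (2*Q² + Q) = 7 + (Q + 2*Q²) = 7 + Q + 2*Q²)
(-25 + C(y(5)))*(-42 + f) = (-25 + (7 - ⅓*5 + 2*(-⅓*5)²))*(-42 + 5) = (-25 + (7 - 5/3 + 2*(-5/3)²))*(-37) = (-25 + (7 - 5/3 + 2*(25/9)))*(-37) = (-25 + (7 - 5/3 + 50/9))*(-37) = (-25 + 98/9)*(-37) = -127/9*(-37) = 4699/9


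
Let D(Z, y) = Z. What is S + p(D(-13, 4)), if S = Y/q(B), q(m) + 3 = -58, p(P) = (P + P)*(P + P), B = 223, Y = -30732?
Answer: 71968/61 ≈ 1179.8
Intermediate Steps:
p(P) = 4*P² (p(P) = (2*P)*(2*P) = 4*P²)
q(m) = -61 (q(m) = -3 - 58 = -61)
S = 30732/61 (S = -30732/(-61) = -30732*(-1/61) = 30732/61 ≈ 503.80)
S + p(D(-13, 4)) = 30732/61 + 4*(-13)² = 30732/61 + 4*169 = 30732/61 + 676 = 71968/61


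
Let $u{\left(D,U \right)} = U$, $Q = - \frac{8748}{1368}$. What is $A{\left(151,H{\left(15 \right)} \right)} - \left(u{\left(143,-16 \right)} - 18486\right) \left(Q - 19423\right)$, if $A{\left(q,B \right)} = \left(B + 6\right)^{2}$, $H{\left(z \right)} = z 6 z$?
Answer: $- \frac{6795234583}{19} \approx -3.5764 \cdot 10^{8}$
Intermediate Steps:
$H{\left(z \right)} = 6 z^{2}$ ($H{\left(z \right)} = 6 z z = 6 z^{2}$)
$Q = - \frac{243}{38}$ ($Q = \left(-8748\right) \frac{1}{1368} = - \frac{243}{38} \approx -6.3947$)
$A{\left(q,B \right)} = \left(6 + B\right)^{2}$
$A{\left(151,H{\left(15 \right)} \right)} - \left(u{\left(143,-16 \right)} - 18486\right) \left(Q - 19423\right) = \left(6 + 6 \cdot 15^{2}\right)^{2} - \left(-16 - 18486\right) \left(- \frac{243}{38} - 19423\right) = \left(6 + 6 \cdot 225\right)^{2} - \left(-18502\right) \left(- \frac{738317}{38}\right) = \left(6 + 1350\right)^{2} - \frac{6830170567}{19} = 1356^{2} - \frac{6830170567}{19} = 1838736 - \frac{6830170567}{19} = - \frac{6795234583}{19}$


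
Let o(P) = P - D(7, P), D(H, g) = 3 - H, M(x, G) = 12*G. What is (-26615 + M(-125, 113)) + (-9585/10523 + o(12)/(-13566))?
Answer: -106058211710/4198677 ≈ -25260.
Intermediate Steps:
o(P) = 4 + P (o(P) = P - (3 - 1*7) = P - (3 - 7) = P - 1*(-4) = P + 4 = 4 + P)
(-26615 + M(-125, 113)) + (-9585/10523 + o(12)/(-13566)) = (-26615 + 12*113) + (-9585/10523 + (4 + 12)/(-13566)) = (-26615 + 1356) + (-9585*1/10523 + 16*(-1/13566)) = -25259 + (-9585/10523 - 8/6783) = -25259 - 3829367/4198677 = -106058211710/4198677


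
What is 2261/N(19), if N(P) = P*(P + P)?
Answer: 119/38 ≈ 3.1316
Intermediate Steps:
N(P) = 2*P² (N(P) = P*(2*P) = 2*P²)
2261/N(19) = 2261/((2*19²)) = 2261/((2*361)) = 2261/722 = 2261*(1/722) = 119/38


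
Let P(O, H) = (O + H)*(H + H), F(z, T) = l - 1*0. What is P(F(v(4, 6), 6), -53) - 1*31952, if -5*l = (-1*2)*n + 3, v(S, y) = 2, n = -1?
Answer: -26228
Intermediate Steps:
l = -1 (l = -(-1*2*(-1) + 3)/5 = -(-2*(-1) + 3)/5 = -(2 + 3)/5 = -⅕*5 = -1)
F(z, T) = -1 (F(z, T) = -1 - 1*0 = -1 + 0 = -1)
P(O, H) = 2*H*(H + O) (P(O, H) = (H + O)*(2*H) = 2*H*(H + O))
P(F(v(4, 6), 6), -53) - 1*31952 = 2*(-53)*(-53 - 1) - 1*31952 = 2*(-53)*(-54) - 31952 = 5724 - 31952 = -26228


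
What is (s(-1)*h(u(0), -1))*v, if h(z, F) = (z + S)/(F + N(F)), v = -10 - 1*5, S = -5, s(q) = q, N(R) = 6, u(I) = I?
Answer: -15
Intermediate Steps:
v = -15 (v = -10 - 5 = -15)
h(z, F) = (-5 + z)/(6 + F) (h(z, F) = (z - 5)/(F + 6) = (-5 + z)/(6 + F))
(s(-1)*h(u(0), -1))*v = -(-5 + 0)/(6 - 1)*(-15) = -(-5)/5*(-15) = -1*(-1)*(-15) = 1*(-15) = -15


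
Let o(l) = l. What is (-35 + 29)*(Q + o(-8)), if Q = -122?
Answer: 780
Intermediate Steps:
(-35 + 29)*(Q + o(-8)) = (-35 + 29)*(-122 - 8) = -6*(-130) = 780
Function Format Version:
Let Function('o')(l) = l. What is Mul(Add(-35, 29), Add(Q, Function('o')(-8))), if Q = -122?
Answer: 780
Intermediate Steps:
Mul(Add(-35, 29), Add(Q, Function('o')(-8))) = Mul(Add(-35, 29), Add(-122, -8)) = Mul(-6, -130) = 780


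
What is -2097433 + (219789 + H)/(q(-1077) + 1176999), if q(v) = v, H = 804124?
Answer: -224219689483/106902 ≈ -2.0974e+6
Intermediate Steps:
-2097433 + (219789 + H)/(q(-1077) + 1176999) = -2097433 + (219789 + 804124)/(-1077 + 1176999) = -2097433 + 1023913/1175922 = -2097433 + 1023913*(1/1175922) = -2097433 + 93083/106902 = -224219689483/106902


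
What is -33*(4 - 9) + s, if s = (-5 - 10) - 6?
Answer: 144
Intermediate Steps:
s = -21 (s = -15 - 6 = -21)
-33*(4 - 9) + s = -33*(4 - 9) - 21 = -33*(-5) - 21 = 165 - 21 = 144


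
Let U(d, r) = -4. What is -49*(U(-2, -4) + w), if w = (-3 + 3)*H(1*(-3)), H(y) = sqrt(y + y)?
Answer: 196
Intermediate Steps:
H(y) = sqrt(2)*sqrt(y) (H(y) = sqrt(2*y) = sqrt(2)*sqrt(y))
w = 0 (w = (-3 + 3)*(sqrt(2)*sqrt(1*(-3))) = 0*(sqrt(2)*sqrt(-3)) = 0*(sqrt(2)*(I*sqrt(3))) = 0*(I*sqrt(6)) = 0)
-49*(U(-2, -4) + w) = -49*(-4 + 0) = -49*(-4) = 196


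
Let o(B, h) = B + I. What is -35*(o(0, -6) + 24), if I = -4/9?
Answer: -7420/9 ≈ -824.44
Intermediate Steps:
I = -4/9 (I = -4*⅑ = -4/9 ≈ -0.44444)
o(B, h) = -4/9 + B (o(B, h) = B - 4/9 = -4/9 + B)
-35*(o(0, -6) + 24) = -35*((-4/9 + 0) + 24) = -35*(-4/9 + 24) = -35*212/9 = -7420/9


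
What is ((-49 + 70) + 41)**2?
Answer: 3844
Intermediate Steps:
((-49 + 70) + 41)**2 = (21 + 41)**2 = 62**2 = 3844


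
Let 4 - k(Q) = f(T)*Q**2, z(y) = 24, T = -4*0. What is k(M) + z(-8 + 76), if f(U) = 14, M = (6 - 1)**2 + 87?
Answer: -175588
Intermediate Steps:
T = 0
M = 112 (M = 5**2 + 87 = 25 + 87 = 112)
k(Q) = 4 - 14*Q**2
k(M) + z(-8 + 76) = (4 - 14*112**2) + 24 = (4 - 14*12544) + 24 = (4 - 175616) + 24 = -175612 + 24 = -175588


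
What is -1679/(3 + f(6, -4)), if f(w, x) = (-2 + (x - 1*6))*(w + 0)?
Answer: 73/3 ≈ 24.333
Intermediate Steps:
f(w, x) = w*(-8 + x) (f(w, x) = (-2 + (x - 6))*w = (-2 + (-6 + x))*w = (-8 + x)*w = w*(-8 + x))
-1679/(3 + f(6, -4)) = -1679/(3 + 6*(-8 - 4)) = -1679/(3 + 6*(-12)) = -1679/(3 - 72) = -1679/(-69) = -1/69*(-1679) = 73/3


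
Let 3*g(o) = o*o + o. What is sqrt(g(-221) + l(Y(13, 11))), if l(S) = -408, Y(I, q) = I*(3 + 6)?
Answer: 34*sqrt(123)/3 ≈ 125.69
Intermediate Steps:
g(o) = o/3 + o**2/3 (g(o) = (o*o + o)/3 = (o**2 + o)/3 = (o + o**2)/3 = o/3 + o**2/3)
Y(I, q) = 9*I (Y(I, q) = I*9 = 9*I)
sqrt(g(-221) + l(Y(13, 11))) = sqrt((1/3)*(-221)*(1 - 221) - 408) = sqrt((1/3)*(-221)*(-220) - 408) = sqrt(48620/3 - 408) = sqrt(47396/3) = 34*sqrt(123)/3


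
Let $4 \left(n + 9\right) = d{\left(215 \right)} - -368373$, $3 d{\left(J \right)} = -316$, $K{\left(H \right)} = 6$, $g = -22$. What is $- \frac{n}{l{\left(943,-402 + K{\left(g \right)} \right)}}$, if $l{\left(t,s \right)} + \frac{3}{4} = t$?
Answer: $- \frac{1104695}{11307} \approx -97.7$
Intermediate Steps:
$d{\left(J \right)} = - \frac{316}{3}$ ($d{\left(J \right)} = \frac{1}{3} \left(-316\right) = - \frac{316}{3}$)
$l{\left(t,s \right)} = - \frac{3}{4} + t$
$n = \frac{1104695}{12}$ ($n = -9 + \frac{- \frac{316}{3} - -368373}{4} = -9 + \frac{- \frac{316}{3} + 368373}{4} = -9 + \frac{1}{4} \cdot \frac{1104803}{3} = -9 + \frac{1104803}{12} = \frac{1104695}{12} \approx 92058.0$)
$- \frac{n}{l{\left(943,-402 + K{\left(g \right)} \right)}} = - \frac{1104695}{12 \left(- \frac{3}{4} + 943\right)} = - \frac{1104695}{12 \cdot \frac{3769}{4}} = - \frac{1104695 \cdot 4}{12 \cdot 3769} = \left(-1\right) \frac{1104695}{11307} = - \frac{1104695}{11307}$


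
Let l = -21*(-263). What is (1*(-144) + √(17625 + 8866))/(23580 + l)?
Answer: -48/9701 + √26491/29103 ≈ 0.00064463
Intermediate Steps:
l = 5523
(1*(-144) + √(17625 + 8866))/(23580 + l) = (1*(-144) + √(17625 + 8866))/(23580 + 5523) = (-144 + √26491)/29103 = (-144 + √26491)*(1/29103) = -48/9701 + √26491/29103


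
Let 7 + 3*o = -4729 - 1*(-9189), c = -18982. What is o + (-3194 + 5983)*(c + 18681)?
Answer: -2514014/3 ≈ -8.3801e+5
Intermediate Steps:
o = 4453/3 (o = -7/3 + (-4729 - 1*(-9189))/3 = -7/3 + (-4729 + 9189)/3 = -7/3 + (⅓)*4460 = -7/3 + 4460/3 = 4453/3 ≈ 1484.3)
o + (-3194 + 5983)*(c + 18681) = 4453/3 + (-3194 + 5983)*(-18982 + 18681) = 4453/3 + 2789*(-301) = 4453/3 - 839489 = -2514014/3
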